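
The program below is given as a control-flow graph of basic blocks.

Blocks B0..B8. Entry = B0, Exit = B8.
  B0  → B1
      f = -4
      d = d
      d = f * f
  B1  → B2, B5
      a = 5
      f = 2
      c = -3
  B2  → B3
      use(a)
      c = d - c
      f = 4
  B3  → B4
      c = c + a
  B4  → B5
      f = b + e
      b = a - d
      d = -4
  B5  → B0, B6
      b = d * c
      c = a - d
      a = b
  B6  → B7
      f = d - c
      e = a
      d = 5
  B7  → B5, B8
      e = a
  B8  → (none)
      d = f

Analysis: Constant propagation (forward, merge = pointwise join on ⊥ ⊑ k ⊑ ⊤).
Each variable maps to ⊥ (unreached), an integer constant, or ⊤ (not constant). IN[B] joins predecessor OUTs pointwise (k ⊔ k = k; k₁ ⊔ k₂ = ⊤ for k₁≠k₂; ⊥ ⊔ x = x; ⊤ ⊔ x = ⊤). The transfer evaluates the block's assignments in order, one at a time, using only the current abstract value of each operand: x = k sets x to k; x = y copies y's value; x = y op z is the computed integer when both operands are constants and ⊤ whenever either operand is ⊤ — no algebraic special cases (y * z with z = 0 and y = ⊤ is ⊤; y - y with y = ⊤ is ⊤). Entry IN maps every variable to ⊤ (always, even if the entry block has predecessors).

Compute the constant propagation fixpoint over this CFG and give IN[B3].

Answer: {a: 5, b: ⊤, c: 19, d: 16, e: ⊤, f: 4}

Trace:
Fixpoint table:
  B0:  IN=(all ⊤)  OUT={d:16, f:-4; rest ⊤}
  B1:  IN={d:16, f:-4; rest ⊤}  OUT={a:5, c:-3, d:16, f:2; rest ⊤}
  B2:  IN={a:5, c:-3, d:16, f:2; rest ⊤}  OUT={a:5, c:19, d:16, f:4; rest ⊤}
  B3:  IN={a:5, c:19, d:16, f:4; rest ⊤}  OUT={a:5, c:24, d:16, f:4; rest ⊤}
  B4:  IN={a:5, c:24, d:16, f:4; rest ⊤}  OUT={a:5, b:-11, c:24, d:-4; rest ⊤}
  B5:  IN=(all ⊤)  OUT=(all ⊤)
  B6:  IN=(all ⊤)  OUT={d:5; rest ⊤}
  B7:  IN={d:5; rest ⊤}  OUT={d:5; rest ⊤}
  B8:  IN={d:5; rest ⊤}  OUT=(all ⊤)

Merge at B3: IN[B3] = OUT[B2] = {a: 5, b: ⊤, c: 19, d: 16, e: ⊤, f: 4}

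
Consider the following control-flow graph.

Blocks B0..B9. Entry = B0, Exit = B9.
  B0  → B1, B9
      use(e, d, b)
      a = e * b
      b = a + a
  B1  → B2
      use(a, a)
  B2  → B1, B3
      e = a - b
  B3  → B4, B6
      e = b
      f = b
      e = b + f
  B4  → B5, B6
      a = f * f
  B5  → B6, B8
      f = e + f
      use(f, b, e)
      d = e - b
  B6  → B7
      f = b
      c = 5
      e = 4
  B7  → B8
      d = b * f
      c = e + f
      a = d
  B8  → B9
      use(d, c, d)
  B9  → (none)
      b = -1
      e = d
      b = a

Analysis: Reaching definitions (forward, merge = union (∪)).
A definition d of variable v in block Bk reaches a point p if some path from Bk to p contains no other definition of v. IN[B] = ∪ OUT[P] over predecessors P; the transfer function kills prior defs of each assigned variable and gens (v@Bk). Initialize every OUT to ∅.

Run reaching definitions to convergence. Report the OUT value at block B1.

Answer: {a@B0, b@B0, e@B2}

Derivation:
Per-block solution:
  B0: | IN={} | OUT={a@B0, b@B0}
  B1: | IN={a@B0, b@B0, e@B2} | OUT={a@B0, b@B0, e@B2}
  B2: | IN={a@B0, b@B0, e@B2} | OUT={a@B0, b@B0, e@B2}
  B3: | IN={a@B0, b@B0, e@B2} | OUT={a@B0, b@B0, e@B3, f@B3}
  B4: | IN={a@B0, b@B0, e@B3, f@B3} | OUT={a@B4, b@B0, e@B3, f@B3}
  B5: | IN={a@B4, b@B0, e@B3, f@B3} | OUT={a@B4, b@B0, d@B5, e@B3, f@B5}
  B6: | IN={a@B0, a@B4, b@B0, d@B5, e@B3, f@B3, f@B5} | OUT={a@B0, a@B4, b@B0, c@B6, d@B5, e@B6, f@B6}
  B7: | IN={a@B0, a@B4, b@B0, c@B6, d@B5, e@B6, f@B6} | OUT={a@B7, b@B0, c@B7, d@B7, e@B6, f@B6}
  B8: | IN={a@B4, a@B7, b@B0, c@B7, d@B5, d@B7, e@B3, e@B6, f@B5, f@B6} | OUT={a@B4, a@B7, b@B0, c@B7, d@B5, d@B7, e@B3, e@B6, f@B5, f@B6}
  B9: | IN={a@B0, a@B4, a@B7, b@B0, c@B7, d@B5, d@B7, e@B3, e@B6, f@B5, f@B6} | OUT={a@B0, a@B4, a@B7, b@B9, c@B7, d@B5, d@B7, e@B9, f@B5, f@B6}

Merge at B1: IN[B1] = OUT[B0] ⊔ OUT[B2] = {a@B0, b@B0, e@B2}
Applying B1's transfer function to that IN value gives OUT[B1] (row B1 above).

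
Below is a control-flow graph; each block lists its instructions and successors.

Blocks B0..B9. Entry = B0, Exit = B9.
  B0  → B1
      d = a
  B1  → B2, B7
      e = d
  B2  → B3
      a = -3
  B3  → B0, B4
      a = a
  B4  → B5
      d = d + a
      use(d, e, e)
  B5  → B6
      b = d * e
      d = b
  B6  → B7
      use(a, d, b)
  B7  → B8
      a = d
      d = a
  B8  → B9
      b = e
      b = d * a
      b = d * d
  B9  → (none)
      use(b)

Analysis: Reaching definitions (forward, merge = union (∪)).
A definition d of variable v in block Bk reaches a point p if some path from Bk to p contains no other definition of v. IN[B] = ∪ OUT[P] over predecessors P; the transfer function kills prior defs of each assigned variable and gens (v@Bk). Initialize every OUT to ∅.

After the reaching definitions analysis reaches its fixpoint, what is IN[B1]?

Fixpoint table:
  B0:  IN={a@B3, d@B0, e@B1}  OUT={a@B3, d@B0, e@B1}
  B1:  IN={a@B3, d@B0, e@B1}  OUT={a@B3, d@B0, e@B1}
  B2:  IN={a@B3, d@B0, e@B1}  OUT={a@B2, d@B0, e@B1}
  B3:  IN={a@B2, d@B0, e@B1}  OUT={a@B3, d@B0, e@B1}
  B4:  IN={a@B3, d@B0, e@B1}  OUT={a@B3, d@B4, e@B1}
  B5:  IN={a@B3, d@B4, e@B1}  OUT={a@B3, b@B5, d@B5, e@B1}
  B6:  IN={a@B3, b@B5, d@B5, e@B1}  OUT={a@B3, b@B5, d@B5, e@B1}
  B7:  IN={a@B3, b@B5, d@B0, d@B5, e@B1}  OUT={a@B7, b@B5, d@B7, e@B1}
  B8:  IN={a@B7, b@B5, d@B7, e@B1}  OUT={a@B7, b@B8, d@B7, e@B1}
  B9:  IN={a@B7, b@B8, d@B7, e@B1}  OUT={a@B7, b@B8, d@B7, e@B1}

Merge at B1: IN[B1] = OUT[B0] = {a@B3, d@B0, e@B1}

Answer: {a@B3, d@B0, e@B1}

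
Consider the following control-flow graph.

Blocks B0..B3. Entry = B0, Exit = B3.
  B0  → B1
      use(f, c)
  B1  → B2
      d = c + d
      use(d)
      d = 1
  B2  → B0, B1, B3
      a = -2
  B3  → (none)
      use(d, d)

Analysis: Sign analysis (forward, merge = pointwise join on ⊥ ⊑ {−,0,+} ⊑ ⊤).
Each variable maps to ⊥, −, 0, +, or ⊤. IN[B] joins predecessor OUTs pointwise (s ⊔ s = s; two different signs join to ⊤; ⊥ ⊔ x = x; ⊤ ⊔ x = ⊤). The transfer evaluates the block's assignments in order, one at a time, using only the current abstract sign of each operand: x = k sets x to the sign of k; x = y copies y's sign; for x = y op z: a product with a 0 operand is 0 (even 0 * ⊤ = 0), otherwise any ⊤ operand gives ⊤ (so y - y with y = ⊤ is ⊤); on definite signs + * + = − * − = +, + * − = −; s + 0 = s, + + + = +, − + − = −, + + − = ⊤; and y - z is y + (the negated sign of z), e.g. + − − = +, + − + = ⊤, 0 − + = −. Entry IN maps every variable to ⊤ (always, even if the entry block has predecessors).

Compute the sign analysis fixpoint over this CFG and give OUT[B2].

Answer: {a: -, b: ⊤, c: ⊤, d: +, e: ⊤, f: ⊤}

Trace:
Per-block solution:
  B0:  IN=(all ⊤)  OUT=(all ⊤)
  B1:  IN=(all ⊤)  OUT={d:+; rest ⊤}
  B2:  IN={d:+; rest ⊤}  OUT={a:-, d:+; rest ⊤}
  B3:  IN={a:-, d:+; rest ⊤}  OUT={a:-, d:+; rest ⊤}

Merge at B2: IN[B2] = OUT[B1] = {a: ⊤, b: ⊤, c: ⊤, d: +, e: ⊤, f: ⊤}
Applying B2's transfer function to that IN value gives OUT[B2] (row B2 above).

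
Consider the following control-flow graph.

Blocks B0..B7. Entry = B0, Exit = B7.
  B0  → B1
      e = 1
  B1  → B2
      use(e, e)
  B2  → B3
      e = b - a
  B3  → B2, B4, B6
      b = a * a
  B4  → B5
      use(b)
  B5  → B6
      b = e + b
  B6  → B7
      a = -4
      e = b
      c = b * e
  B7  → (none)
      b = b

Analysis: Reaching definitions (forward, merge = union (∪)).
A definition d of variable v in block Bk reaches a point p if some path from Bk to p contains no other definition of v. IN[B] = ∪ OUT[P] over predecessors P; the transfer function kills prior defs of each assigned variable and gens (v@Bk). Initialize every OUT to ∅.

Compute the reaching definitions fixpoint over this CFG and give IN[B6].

Answer: {b@B3, b@B5, e@B2}

Derivation:
Per-block solution:
  B0:  IN={}  OUT={e@B0}
  B1:  IN={e@B0}  OUT={e@B0}
  B2:  IN={b@B3, e@B0, e@B2}  OUT={b@B3, e@B2}
  B3:  IN={b@B3, e@B2}  OUT={b@B3, e@B2}
  B4:  IN={b@B3, e@B2}  OUT={b@B3, e@B2}
  B5:  IN={b@B3, e@B2}  OUT={b@B5, e@B2}
  B6:  IN={b@B3, b@B5, e@B2}  OUT={a@B6, b@B3, b@B5, c@B6, e@B6}
  B7:  IN={a@B6, b@B3, b@B5, c@B6, e@B6}  OUT={a@B6, b@B7, c@B6, e@B6}

Merge at B6: IN[B6] = OUT[B3] ⊔ OUT[B5] = {b@B3, b@B5, e@B2}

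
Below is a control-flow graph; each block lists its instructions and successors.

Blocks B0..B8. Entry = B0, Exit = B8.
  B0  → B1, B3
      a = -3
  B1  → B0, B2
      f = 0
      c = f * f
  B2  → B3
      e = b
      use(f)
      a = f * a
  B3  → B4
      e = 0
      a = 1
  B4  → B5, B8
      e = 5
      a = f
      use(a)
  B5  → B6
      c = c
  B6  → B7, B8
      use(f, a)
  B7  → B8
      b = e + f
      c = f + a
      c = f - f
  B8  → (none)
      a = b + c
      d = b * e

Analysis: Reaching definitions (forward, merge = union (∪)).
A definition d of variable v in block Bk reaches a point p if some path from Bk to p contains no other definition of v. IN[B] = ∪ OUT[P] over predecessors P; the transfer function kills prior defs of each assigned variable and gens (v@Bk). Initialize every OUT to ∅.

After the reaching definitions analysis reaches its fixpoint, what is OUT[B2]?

Answer: {a@B2, c@B1, e@B2, f@B1}

Derivation:
Fixpoint table:
  B0:  IN={a@B0, c@B1, f@B1}  OUT={a@B0, c@B1, f@B1}
  B1:  IN={a@B0, c@B1, f@B1}  OUT={a@B0, c@B1, f@B1}
  B2:  IN={a@B0, c@B1, f@B1}  OUT={a@B2, c@B1, e@B2, f@B1}
  B3:  IN={a@B0, a@B2, c@B1, e@B2, f@B1}  OUT={a@B3, c@B1, e@B3, f@B1}
  B4:  IN={a@B3, c@B1, e@B3, f@B1}  OUT={a@B4, c@B1, e@B4, f@B1}
  B5:  IN={a@B4, c@B1, e@B4, f@B1}  OUT={a@B4, c@B5, e@B4, f@B1}
  B6:  IN={a@B4, c@B5, e@B4, f@B1}  OUT={a@B4, c@B5, e@B4, f@B1}
  B7:  IN={a@B4, c@B5, e@B4, f@B1}  OUT={a@B4, b@B7, c@B7, e@B4, f@B1}
  B8:  IN={a@B4, b@B7, c@B1, c@B5, c@B7, e@B4, f@B1}  OUT={a@B8, b@B7, c@B1, c@B5, c@B7, d@B8, e@B4, f@B1}

Merge at B2: IN[B2] = OUT[B1] = {a@B0, c@B1, f@B1}
Applying B2's transfer function to that IN value gives OUT[B2] (row B2 above).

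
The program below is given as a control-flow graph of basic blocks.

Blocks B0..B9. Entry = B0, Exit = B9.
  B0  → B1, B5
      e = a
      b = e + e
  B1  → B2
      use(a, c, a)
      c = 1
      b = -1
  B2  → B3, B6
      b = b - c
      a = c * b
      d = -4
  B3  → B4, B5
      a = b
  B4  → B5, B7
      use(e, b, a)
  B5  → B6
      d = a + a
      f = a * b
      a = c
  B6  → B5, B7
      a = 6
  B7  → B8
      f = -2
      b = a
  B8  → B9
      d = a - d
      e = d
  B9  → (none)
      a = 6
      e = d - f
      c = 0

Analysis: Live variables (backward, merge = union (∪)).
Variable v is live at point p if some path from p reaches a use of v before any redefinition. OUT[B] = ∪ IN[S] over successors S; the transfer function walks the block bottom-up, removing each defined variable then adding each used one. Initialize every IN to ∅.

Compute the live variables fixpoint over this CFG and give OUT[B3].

Answer: {a, b, c, d, e}

Derivation:
Fixpoint table:
  B0: | IN={a, c} | OUT={a, b, c, e}
  B1: | IN={a, c, e} | OUT={b, c, e}
  B2: | IN={b, c, e} | OUT={b, c, d, e}
  B3: | IN={b, c, d, e} | OUT={a, b, c, d, e}
  B4: | IN={a, b, c, d, e} | OUT={a, b, c, d}
  B5: | IN={a, b, c} | OUT={b, c, d}
  B6: | IN={b, c, d} | OUT={a, b, c, d}
  B7: | IN={a, d} | OUT={a, d, f}
  B8: | IN={a, d, f} | OUT={d, f}
  B9: | IN={d, f} | OUT={}

Merge at B3: OUT[B3] = IN[B4] ⊔ IN[B5] = {a, b, c, d, e}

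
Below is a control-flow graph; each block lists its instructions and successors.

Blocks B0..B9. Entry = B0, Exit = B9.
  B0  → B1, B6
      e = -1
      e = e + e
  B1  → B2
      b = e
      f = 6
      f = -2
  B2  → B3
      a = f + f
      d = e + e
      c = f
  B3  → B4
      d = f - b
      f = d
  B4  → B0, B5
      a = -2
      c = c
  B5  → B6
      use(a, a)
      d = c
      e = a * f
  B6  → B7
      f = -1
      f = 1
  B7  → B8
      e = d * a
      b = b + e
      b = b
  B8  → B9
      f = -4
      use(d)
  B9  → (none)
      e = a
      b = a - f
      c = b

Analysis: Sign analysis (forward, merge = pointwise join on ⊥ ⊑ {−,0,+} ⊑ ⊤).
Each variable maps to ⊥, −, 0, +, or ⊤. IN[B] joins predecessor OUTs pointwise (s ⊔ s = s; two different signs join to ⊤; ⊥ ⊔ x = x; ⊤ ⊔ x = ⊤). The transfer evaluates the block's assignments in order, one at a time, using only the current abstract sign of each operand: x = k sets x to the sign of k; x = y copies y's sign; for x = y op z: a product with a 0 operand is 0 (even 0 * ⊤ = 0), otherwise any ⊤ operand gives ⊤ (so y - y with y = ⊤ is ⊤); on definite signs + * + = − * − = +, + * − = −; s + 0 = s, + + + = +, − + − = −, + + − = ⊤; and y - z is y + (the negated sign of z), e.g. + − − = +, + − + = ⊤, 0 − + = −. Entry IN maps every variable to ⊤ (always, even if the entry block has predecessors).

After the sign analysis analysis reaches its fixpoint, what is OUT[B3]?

Answer: {a: -, b: -, c: -, d: ⊤, e: -, f: ⊤}

Trace:
Per-block solution:
  B0:  IN=(all ⊤)  OUT={e:-; rest ⊤}
  B1:  IN={e:-; rest ⊤}  OUT={b:-, e:-, f:-; rest ⊤}
  B2:  IN={b:-, e:-, f:-; rest ⊤}  OUT={a:-, b:-, c:-, d:-, e:-, f:-; rest ⊤}
  B3:  IN={a:-, b:-, c:-, d:-, e:-, f:-; rest ⊤}  OUT={a:-, b:-, c:-, e:-; rest ⊤}
  B4:  IN={a:-, b:-, c:-, e:-; rest ⊤}  OUT={a:-, b:-, c:-, e:-; rest ⊤}
  B5:  IN={a:-, b:-, c:-, e:-; rest ⊤}  OUT={a:-, b:-, c:-, d:-; rest ⊤}
  B6:  IN=(all ⊤)  OUT={f:+; rest ⊤}
  B7:  IN={f:+; rest ⊤}  OUT={f:+; rest ⊤}
  B8:  IN={f:+; rest ⊤}  OUT={f:-; rest ⊤}
  B9:  IN={f:-; rest ⊤}  OUT={f:-; rest ⊤}

Merge at B3: IN[B3] = OUT[B2] = {a: -, b: -, c: -, d: -, e: -, f: -}
Applying B3's transfer function to that IN value gives OUT[B3] (row B3 above).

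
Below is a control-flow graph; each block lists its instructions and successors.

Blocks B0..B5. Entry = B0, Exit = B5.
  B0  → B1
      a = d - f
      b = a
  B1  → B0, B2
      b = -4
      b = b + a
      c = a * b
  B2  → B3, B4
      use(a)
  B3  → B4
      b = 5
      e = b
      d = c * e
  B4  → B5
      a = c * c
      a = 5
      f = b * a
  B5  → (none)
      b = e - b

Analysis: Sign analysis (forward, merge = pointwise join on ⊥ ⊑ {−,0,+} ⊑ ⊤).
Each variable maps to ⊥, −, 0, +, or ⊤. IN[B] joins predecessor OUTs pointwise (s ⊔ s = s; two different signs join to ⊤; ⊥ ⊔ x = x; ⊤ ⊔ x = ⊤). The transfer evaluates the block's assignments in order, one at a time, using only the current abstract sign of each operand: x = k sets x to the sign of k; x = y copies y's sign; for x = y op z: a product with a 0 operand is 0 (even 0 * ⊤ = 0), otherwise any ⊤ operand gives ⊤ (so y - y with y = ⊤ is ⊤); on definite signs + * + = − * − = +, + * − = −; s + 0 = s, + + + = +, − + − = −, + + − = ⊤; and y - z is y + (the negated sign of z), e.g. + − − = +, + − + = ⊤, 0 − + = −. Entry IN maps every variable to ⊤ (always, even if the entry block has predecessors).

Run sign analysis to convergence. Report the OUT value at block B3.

Converged values:
  B0:  IN=(all ⊤)  OUT=(all ⊤)
  B1:  IN=(all ⊤)  OUT=(all ⊤)
  B2:  IN=(all ⊤)  OUT=(all ⊤)
  B3:  IN=(all ⊤)  OUT={b:+, e:+; rest ⊤}
  B4:  IN=(all ⊤)  OUT={a:+; rest ⊤}
  B5:  IN={a:+; rest ⊤}  OUT={a:+; rest ⊤}

Merge at B3: IN[B3] = OUT[B2] = {a: ⊤, b: ⊤, c: ⊤, d: ⊤, e: ⊤, f: ⊤}
Applying B3's transfer function to that IN value gives OUT[B3] (row B3 above).

Answer: {a: ⊤, b: +, c: ⊤, d: ⊤, e: +, f: ⊤}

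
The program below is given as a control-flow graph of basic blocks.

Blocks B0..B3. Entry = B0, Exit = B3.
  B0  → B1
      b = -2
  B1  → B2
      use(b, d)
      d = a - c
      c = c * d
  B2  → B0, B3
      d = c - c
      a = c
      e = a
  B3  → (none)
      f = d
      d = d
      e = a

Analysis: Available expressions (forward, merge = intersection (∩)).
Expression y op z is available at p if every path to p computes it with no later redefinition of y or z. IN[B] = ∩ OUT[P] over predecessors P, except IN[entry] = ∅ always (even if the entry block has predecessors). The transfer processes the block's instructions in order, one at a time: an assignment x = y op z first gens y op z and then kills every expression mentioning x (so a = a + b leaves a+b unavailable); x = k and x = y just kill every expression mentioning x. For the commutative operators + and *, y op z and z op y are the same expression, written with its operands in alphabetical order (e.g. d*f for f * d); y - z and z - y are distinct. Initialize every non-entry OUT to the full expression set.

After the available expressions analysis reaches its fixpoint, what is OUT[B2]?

Per-block solution:
  B0: | IN={} | OUT={}
  B1: | IN={} | OUT={}
  B2: | IN={} | OUT={c-c}
  B3: | IN={c-c} | OUT={c-c}

Merge at B2: IN[B2] = OUT[B1] = {}
Applying B2's transfer function to that IN value gives OUT[B2] (row B2 above).

Answer: {c-c}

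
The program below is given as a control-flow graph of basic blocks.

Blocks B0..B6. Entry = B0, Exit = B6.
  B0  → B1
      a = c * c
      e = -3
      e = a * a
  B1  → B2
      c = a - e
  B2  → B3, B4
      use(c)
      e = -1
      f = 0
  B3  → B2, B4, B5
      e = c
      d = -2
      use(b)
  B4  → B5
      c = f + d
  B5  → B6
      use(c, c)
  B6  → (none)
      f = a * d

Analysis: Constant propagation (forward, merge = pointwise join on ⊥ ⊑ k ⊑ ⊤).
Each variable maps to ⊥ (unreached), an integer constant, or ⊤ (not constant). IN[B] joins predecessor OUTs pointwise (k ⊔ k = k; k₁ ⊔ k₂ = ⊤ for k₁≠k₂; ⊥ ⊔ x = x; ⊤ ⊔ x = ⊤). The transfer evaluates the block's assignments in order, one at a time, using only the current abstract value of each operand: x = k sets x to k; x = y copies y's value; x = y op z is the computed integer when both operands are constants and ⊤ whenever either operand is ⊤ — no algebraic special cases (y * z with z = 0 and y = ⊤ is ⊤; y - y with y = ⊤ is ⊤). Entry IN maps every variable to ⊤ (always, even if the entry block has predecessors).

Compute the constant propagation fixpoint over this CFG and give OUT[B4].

Answer: {a: ⊤, b: ⊤, c: ⊤, d: ⊤, e: ⊤, f: 0}

Derivation:
Per-block solution:
  B0: | IN=(all ⊤) | OUT=(all ⊤)
  B1: | IN=(all ⊤) | OUT=(all ⊤)
  B2: | IN=(all ⊤) | OUT={e:-1, f:0; rest ⊤}
  B3: | IN={e:-1, f:0; rest ⊤} | OUT={d:-2, f:0; rest ⊤}
  B4: | IN={f:0; rest ⊤} | OUT={f:0; rest ⊤}
  B5: | IN={f:0; rest ⊤} | OUT={f:0; rest ⊤}
  B6: | IN={f:0; rest ⊤} | OUT=(all ⊤)

Merge at B4: IN[B4] = OUT[B2] ⊔ OUT[B3] = {a: ⊤, b: ⊤, c: ⊤, d: ⊤, e: ⊤, f: 0}
Applying B4's transfer function to that IN value gives OUT[B4] (row B4 above).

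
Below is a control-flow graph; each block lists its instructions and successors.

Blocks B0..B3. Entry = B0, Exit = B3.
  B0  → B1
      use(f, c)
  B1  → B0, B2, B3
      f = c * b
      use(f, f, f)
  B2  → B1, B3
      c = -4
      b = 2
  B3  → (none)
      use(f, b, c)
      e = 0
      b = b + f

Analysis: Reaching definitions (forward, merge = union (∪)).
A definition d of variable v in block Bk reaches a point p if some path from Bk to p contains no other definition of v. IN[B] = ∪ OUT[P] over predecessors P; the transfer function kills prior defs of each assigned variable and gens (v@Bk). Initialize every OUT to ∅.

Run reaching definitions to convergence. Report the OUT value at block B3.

Converged values:
  B0:  IN={b@B2, c@B2, f@B1}  OUT={b@B2, c@B2, f@B1}
  B1:  IN={b@B2, c@B2, f@B1}  OUT={b@B2, c@B2, f@B1}
  B2:  IN={b@B2, c@B2, f@B1}  OUT={b@B2, c@B2, f@B1}
  B3:  IN={b@B2, c@B2, f@B1}  OUT={b@B3, c@B2, e@B3, f@B1}

Merge at B3: IN[B3] = OUT[B1] ⊔ OUT[B2] = {b@B2, c@B2, f@B1}
Applying B3's transfer function to that IN value gives OUT[B3] (row B3 above).

Answer: {b@B3, c@B2, e@B3, f@B1}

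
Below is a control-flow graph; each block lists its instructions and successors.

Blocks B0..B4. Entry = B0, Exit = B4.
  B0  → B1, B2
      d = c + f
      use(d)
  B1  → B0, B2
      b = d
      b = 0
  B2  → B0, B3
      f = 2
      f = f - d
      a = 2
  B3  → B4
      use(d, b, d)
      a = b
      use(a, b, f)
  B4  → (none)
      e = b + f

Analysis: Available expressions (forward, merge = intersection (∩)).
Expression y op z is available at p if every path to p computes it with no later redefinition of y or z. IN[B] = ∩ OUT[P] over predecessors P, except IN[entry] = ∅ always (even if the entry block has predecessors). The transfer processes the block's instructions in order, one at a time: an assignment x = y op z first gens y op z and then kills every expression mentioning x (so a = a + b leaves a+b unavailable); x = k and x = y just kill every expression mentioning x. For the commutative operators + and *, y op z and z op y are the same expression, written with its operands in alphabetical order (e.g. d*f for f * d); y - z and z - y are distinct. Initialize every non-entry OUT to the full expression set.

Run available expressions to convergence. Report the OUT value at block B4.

Converged values:
  B0:  IN={}  OUT={c+f}
  B1:  IN={c+f}  OUT={c+f}
  B2:  IN={c+f}  OUT={}
  B3:  IN={}  OUT={}
  B4:  IN={}  OUT={b+f}

Merge at B4: IN[B4] = OUT[B3] = {}
Applying B4's transfer function to that IN value gives OUT[B4] (row B4 above).

Answer: {b+f}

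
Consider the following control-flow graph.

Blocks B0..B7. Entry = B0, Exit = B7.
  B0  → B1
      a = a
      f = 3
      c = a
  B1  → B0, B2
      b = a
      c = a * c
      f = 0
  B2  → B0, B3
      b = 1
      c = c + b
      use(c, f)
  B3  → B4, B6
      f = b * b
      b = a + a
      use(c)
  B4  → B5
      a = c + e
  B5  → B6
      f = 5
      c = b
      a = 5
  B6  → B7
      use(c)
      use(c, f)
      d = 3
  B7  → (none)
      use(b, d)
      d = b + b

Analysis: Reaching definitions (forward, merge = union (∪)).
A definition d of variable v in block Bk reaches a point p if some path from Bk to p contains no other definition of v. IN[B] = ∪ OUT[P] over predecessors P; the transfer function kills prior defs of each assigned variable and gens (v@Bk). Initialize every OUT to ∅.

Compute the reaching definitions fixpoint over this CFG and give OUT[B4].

Answer: {a@B4, b@B3, c@B2, f@B3}

Working:
Converged values:
  B0:   IN={a@B0, b@B1, b@B2, c@B1, c@B2, f@B1}   OUT={a@B0, b@B1, b@B2, c@B0, f@B0}
  B1:   IN={a@B0, b@B1, b@B2, c@B0, f@B0}   OUT={a@B0, b@B1, c@B1, f@B1}
  B2:   IN={a@B0, b@B1, c@B1, f@B1}   OUT={a@B0, b@B2, c@B2, f@B1}
  B3:   IN={a@B0, b@B2, c@B2, f@B1}   OUT={a@B0, b@B3, c@B2, f@B3}
  B4:   IN={a@B0, b@B3, c@B2, f@B3}   OUT={a@B4, b@B3, c@B2, f@B3}
  B5:   IN={a@B4, b@B3, c@B2, f@B3}   OUT={a@B5, b@B3, c@B5, f@B5}
  B6:   IN={a@B0, a@B5, b@B3, c@B2, c@B5, f@B3, f@B5}   OUT={a@B0, a@B5, b@B3, c@B2, c@B5, d@B6, f@B3, f@B5}
  B7:   IN={a@B0, a@B5, b@B3, c@B2, c@B5, d@B6, f@B3, f@B5}   OUT={a@B0, a@B5, b@B3, c@B2, c@B5, d@B7, f@B3, f@B5}

Merge at B4: IN[B4] = OUT[B3] = {a@B0, b@B3, c@B2, f@B3}
Applying B4's transfer function to that IN value gives OUT[B4] (row B4 above).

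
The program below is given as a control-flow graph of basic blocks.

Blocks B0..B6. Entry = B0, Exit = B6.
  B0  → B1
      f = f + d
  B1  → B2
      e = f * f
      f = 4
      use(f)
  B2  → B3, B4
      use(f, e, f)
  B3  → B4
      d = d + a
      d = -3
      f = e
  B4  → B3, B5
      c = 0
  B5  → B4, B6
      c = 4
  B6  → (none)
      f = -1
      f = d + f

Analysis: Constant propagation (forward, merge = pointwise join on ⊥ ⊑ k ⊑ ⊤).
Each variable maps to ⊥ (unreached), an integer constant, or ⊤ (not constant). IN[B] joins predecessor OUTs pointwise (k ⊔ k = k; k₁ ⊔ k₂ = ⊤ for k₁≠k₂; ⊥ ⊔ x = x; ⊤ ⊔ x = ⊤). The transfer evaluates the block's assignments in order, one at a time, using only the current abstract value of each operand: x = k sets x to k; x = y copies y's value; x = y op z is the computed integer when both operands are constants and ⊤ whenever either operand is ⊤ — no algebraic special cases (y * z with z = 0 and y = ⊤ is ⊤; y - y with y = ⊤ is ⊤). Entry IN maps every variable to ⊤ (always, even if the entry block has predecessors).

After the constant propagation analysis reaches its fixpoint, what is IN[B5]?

Fixpoint table:
  B0:   IN=(all ⊤)   OUT=(all ⊤)
  B1:   IN=(all ⊤)   OUT={f:4; rest ⊤}
  B2:   IN={f:4; rest ⊤}   OUT={f:4; rest ⊤}
  B3:   IN=(all ⊤)   OUT={d:-3; rest ⊤}
  B4:   IN=(all ⊤)   OUT={c:0; rest ⊤}
  B5:   IN={c:0; rest ⊤}   OUT={c:4; rest ⊤}
  B6:   IN={c:4; rest ⊤}   OUT={c:4; rest ⊤}

Merge at B5: IN[B5] = OUT[B4] = {a: ⊤, b: ⊤, c: 0, d: ⊤, e: ⊤, f: ⊤}

Answer: {a: ⊤, b: ⊤, c: 0, d: ⊤, e: ⊤, f: ⊤}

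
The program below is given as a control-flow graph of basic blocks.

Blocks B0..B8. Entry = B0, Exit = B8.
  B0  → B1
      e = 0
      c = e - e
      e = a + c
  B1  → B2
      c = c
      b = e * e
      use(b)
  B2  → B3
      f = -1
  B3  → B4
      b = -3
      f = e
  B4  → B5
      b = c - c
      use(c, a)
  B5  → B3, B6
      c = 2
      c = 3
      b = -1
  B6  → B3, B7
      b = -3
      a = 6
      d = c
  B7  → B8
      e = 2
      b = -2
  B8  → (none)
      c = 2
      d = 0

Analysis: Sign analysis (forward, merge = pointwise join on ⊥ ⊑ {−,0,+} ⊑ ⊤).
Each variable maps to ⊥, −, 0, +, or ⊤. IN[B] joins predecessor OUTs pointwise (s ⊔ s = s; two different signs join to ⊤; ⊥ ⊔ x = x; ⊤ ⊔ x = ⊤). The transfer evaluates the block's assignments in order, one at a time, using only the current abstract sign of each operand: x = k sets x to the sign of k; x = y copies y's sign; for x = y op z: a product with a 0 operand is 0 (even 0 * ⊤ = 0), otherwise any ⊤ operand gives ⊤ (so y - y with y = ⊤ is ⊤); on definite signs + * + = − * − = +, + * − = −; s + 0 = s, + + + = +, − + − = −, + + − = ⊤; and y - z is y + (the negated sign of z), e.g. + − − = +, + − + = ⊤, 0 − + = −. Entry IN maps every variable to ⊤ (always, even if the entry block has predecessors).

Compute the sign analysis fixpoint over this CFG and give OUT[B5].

Fixpoint table:
  B0:   IN=(all ⊤)   OUT={c:0; rest ⊤}
  B1:   IN={c:0; rest ⊤}   OUT={c:0; rest ⊤}
  B2:   IN={c:0; rest ⊤}   OUT={c:0, f:-; rest ⊤}
  B3:   IN=(all ⊤)   OUT={b:-; rest ⊤}
  B4:   IN={b:-; rest ⊤}   OUT=(all ⊤)
  B5:   IN=(all ⊤)   OUT={b:-, c:+; rest ⊤}
  B6:   IN={b:-, c:+; rest ⊤}   OUT={a:+, b:-, c:+, d:+; rest ⊤}
  B7:   IN={a:+, b:-, c:+, d:+; rest ⊤}   OUT={a:+, b:-, c:+, d:+, e:+; rest ⊤}
  B8:   IN={a:+, b:-, c:+, d:+, e:+; rest ⊤}   OUT={a:+, b:-, c:+, d:0, e:+; rest ⊤}

Merge at B5: IN[B5] = OUT[B4] = {a: ⊤, b: ⊤, c: ⊤, d: ⊤, e: ⊤, f: ⊤}
Applying B5's transfer function to that IN value gives OUT[B5] (row B5 above).

Answer: {a: ⊤, b: -, c: +, d: ⊤, e: ⊤, f: ⊤}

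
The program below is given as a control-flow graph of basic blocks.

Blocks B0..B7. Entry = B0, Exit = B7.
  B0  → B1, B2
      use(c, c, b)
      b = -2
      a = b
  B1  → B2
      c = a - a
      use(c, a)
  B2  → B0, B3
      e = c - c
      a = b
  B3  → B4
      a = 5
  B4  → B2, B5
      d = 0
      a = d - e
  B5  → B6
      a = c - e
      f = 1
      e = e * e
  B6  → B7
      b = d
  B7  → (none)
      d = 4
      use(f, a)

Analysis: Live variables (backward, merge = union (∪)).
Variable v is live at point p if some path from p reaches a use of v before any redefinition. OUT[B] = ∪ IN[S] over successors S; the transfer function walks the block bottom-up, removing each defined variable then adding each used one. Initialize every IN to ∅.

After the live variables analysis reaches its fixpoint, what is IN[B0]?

Per-block solution:
  B0: | IN={b, c} | OUT={a, b, c}
  B1: | IN={a, b} | OUT={b, c}
  B2: | IN={b, c} | OUT={b, c, e}
  B3: | IN={b, c, e} | OUT={b, c, e}
  B4: | IN={b, c, e} | OUT={b, c, d, e}
  B5: | IN={c, d, e} | OUT={a, d, f}
  B6: | IN={a, d, f} | OUT={a, f}
  B7: | IN={a, f} | OUT={}

Merge at B0: OUT[B0] = IN[B1] ⊔ IN[B2] = {a, b, c}
Applying B0's transfer function to that OUT value gives IN[B0] (row B0 above).

Answer: {b, c}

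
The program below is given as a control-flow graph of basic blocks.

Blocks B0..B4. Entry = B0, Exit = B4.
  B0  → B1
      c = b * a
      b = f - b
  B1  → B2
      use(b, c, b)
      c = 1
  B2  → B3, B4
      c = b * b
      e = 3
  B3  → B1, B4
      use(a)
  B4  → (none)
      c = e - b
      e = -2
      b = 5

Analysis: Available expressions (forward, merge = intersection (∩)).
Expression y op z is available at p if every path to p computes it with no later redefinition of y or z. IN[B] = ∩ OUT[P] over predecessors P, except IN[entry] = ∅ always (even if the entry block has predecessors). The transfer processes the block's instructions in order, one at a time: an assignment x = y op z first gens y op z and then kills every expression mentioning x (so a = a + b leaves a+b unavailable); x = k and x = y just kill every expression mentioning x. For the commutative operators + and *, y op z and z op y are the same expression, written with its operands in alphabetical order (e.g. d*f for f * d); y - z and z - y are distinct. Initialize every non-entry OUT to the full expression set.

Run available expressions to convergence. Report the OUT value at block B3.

Answer: {b*b}

Trace:
Per-block solution:
  B0:   IN={}   OUT={}
  B1:   IN={}   OUT={}
  B2:   IN={}   OUT={b*b}
  B3:   IN={b*b}   OUT={b*b}
  B4:   IN={b*b}   OUT={}

Merge at B3: IN[B3] = OUT[B2] = {b*b}
Applying B3's transfer function to that IN value gives OUT[B3] (row B3 above).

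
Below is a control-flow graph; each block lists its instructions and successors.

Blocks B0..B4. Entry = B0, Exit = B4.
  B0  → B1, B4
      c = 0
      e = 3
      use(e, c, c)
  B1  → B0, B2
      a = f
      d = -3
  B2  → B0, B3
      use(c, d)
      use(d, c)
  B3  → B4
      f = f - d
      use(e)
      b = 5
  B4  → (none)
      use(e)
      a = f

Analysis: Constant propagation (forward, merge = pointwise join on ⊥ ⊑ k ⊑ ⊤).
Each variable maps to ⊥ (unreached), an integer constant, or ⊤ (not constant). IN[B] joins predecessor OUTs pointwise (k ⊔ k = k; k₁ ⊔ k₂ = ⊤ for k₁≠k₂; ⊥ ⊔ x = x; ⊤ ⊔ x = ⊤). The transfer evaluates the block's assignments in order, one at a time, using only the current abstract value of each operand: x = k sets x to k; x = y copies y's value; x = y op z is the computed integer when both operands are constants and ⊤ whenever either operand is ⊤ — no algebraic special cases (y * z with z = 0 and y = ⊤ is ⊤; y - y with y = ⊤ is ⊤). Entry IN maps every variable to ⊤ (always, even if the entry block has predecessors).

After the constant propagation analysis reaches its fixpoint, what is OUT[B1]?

Per-block solution:
  B0:  IN=(all ⊤)  OUT={c:0, e:3; rest ⊤}
  B1:  IN={c:0, e:3; rest ⊤}  OUT={c:0, d:-3, e:3; rest ⊤}
  B2:  IN={c:0, d:-3, e:3; rest ⊤}  OUT={c:0, d:-3, e:3; rest ⊤}
  B3:  IN={c:0, d:-3, e:3; rest ⊤}  OUT={b:5, c:0, d:-3, e:3; rest ⊤}
  B4:  IN={c:0, e:3; rest ⊤}  OUT={c:0, e:3; rest ⊤}

Merge at B1: IN[B1] = OUT[B0] = {a: ⊤, b: ⊤, c: 0, d: ⊤, e: 3, f: ⊤}
Applying B1's transfer function to that IN value gives OUT[B1] (row B1 above).

Answer: {a: ⊤, b: ⊤, c: 0, d: -3, e: 3, f: ⊤}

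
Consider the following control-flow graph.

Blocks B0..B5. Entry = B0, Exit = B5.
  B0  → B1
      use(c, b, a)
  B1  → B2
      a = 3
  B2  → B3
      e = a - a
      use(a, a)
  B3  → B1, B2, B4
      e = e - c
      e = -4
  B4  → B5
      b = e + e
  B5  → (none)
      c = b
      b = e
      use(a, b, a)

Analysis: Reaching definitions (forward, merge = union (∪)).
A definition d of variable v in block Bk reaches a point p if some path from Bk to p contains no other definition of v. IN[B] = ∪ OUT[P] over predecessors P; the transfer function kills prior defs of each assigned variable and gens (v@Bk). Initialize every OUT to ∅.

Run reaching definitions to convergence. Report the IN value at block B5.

Converged values:
  B0: | IN={} | OUT={}
  B1: | IN={a@B1, e@B3} | OUT={a@B1, e@B3}
  B2: | IN={a@B1, e@B3} | OUT={a@B1, e@B2}
  B3: | IN={a@B1, e@B2} | OUT={a@B1, e@B3}
  B4: | IN={a@B1, e@B3} | OUT={a@B1, b@B4, e@B3}
  B5: | IN={a@B1, b@B4, e@B3} | OUT={a@B1, b@B5, c@B5, e@B3}

Merge at B5: IN[B5] = OUT[B4] = {a@B1, b@B4, e@B3}

Answer: {a@B1, b@B4, e@B3}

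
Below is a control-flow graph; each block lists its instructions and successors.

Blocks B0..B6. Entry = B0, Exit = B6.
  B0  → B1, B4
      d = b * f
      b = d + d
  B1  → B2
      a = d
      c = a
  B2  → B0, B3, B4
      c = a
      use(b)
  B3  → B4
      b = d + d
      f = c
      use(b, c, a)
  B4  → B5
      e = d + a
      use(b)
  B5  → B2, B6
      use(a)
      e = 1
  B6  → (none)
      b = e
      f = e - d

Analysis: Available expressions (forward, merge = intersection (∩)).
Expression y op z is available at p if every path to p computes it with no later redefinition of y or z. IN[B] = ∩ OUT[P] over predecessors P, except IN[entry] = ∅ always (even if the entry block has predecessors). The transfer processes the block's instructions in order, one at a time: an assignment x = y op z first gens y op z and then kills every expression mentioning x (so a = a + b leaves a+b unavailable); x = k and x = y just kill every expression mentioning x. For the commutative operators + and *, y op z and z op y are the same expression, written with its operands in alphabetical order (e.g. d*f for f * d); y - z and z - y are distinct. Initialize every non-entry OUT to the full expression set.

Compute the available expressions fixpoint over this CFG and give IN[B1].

Answer: {d+d}

Working:
Converged values:
  B0:  IN={}  OUT={d+d}
  B1:  IN={d+d}  OUT={d+d}
  B2:  IN={d+d}  OUT={d+d}
  B3:  IN={d+d}  OUT={d+d}
  B4:  IN={d+d}  OUT={a+d, d+d}
  B5:  IN={a+d, d+d}  OUT={a+d, d+d}
  B6:  IN={a+d, d+d}  OUT={a+d, d+d, e-d}

Merge at B1: IN[B1] = OUT[B0] = {d+d}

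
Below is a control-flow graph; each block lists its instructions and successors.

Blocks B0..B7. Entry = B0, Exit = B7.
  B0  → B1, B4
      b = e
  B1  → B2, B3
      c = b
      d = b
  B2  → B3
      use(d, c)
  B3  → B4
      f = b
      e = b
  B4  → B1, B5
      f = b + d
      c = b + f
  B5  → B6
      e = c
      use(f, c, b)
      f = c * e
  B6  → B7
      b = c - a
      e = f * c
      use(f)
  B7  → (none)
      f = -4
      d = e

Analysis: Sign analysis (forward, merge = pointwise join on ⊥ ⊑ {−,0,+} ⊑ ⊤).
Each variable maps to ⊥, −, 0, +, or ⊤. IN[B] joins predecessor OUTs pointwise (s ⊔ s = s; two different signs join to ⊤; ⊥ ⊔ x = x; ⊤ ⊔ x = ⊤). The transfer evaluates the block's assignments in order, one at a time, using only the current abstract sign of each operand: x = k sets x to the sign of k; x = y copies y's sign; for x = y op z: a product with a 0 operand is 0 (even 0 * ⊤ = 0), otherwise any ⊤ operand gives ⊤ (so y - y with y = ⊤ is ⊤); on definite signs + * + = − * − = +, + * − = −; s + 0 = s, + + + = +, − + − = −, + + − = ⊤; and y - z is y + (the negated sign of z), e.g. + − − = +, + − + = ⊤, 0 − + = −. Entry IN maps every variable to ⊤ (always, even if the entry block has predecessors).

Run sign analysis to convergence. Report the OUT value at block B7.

Answer: {a: ⊤, b: ⊤, c: ⊤, d: ⊤, e: ⊤, f: -}

Trace:
Per-block solution:
  B0:  IN=(all ⊤)  OUT=(all ⊤)
  B1:  IN=(all ⊤)  OUT=(all ⊤)
  B2:  IN=(all ⊤)  OUT=(all ⊤)
  B3:  IN=(all ⊤)  OUT=(all ⊤)
  B4:  IN=(all ⊤)  OUT=(all ⊤)
  B5:  IN=(all ⊤)  OUT=(all ⊤)
  B6:  IN=(all ⊤)  OUT=(all ⊤)
  B7:  IN=(all ⊤)  OUT={f:-; rest ⊤}

Merge at B7: IN[B7] = OUT[B6] = {a: ⊤, b: ⊤, c: ⊤, d: ⊤, e: ⊤, f: ⊤}
Applying B7's transfer function to that IN value gives OUT[B7] (row B7 above).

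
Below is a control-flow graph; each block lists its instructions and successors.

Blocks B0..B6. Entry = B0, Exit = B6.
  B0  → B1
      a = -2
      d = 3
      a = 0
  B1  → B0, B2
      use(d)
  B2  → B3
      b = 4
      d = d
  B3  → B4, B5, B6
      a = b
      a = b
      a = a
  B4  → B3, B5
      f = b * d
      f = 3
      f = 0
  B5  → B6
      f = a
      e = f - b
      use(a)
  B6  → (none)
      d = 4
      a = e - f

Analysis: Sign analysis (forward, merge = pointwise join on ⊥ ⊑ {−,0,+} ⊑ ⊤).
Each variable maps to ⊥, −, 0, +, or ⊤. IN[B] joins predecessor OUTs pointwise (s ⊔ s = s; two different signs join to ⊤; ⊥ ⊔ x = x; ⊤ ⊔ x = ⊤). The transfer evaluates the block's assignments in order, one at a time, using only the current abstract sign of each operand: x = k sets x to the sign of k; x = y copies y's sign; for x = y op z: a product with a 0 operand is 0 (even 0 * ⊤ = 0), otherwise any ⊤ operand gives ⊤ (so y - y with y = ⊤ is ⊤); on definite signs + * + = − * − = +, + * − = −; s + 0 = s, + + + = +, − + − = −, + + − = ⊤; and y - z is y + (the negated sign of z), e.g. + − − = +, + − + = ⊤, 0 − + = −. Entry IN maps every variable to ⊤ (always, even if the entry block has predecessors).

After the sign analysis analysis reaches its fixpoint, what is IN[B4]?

Answer: {a: +, b: +, c: ⊤, d: +, e: ⊤, f: ⊤}

Derivation:
Fixpoint table:
  B0:   IN=(all ⊤)   OUT={a:0, d:+; rest ⊤}
  B1:   IN={a:0, d:+; rest ⊤}   OUT={a:0, d:+; rest ⊤}
  B2:   IN={a:0, d:+; rest ⊤}   OUT={a:0, b:+, d:+; rest ⊤}
  B3:   IN={b:+, d:+; rest ⊤}   OUT={a:+, b:+, d:+; rest ⊤}
  B4:   IN={a:+, b:+, d:+; rest ⊤}   OUT={a:+, b:+, d:+, f:0; rest ⊤}
  B5:   IN={a:+, b:+, d:+; rest ⊤}   OUT={a:+, b:+, d:+, f:+; rest ⊤}
  B6:   IN={a:+, b:+, d:+; rest ⊤}   OUT={b:+, d:+; rest ⊤}

Merge at B4: IN[B4] = OUT[B3] = {a: +, b: +, c: ⊤, d: +, e: ⊤, f: ⊤}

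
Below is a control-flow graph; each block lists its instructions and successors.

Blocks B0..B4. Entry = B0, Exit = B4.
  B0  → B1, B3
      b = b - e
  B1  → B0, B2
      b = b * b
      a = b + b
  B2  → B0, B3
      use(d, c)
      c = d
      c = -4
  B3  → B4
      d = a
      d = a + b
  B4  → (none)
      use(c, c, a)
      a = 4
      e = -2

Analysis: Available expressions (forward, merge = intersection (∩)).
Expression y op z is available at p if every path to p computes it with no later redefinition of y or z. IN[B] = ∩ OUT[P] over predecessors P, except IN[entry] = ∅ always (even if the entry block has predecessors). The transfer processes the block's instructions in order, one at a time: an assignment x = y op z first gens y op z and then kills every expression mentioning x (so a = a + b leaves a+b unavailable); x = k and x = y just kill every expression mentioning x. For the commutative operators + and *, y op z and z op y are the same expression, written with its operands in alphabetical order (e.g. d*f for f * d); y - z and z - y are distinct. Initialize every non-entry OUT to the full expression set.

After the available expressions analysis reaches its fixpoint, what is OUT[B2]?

Answer: {b+b}

Working:
Fixpoint table:
  B0:  IN={}  OUT={}
  B1:  IN={}  OUT={b+b}
  B2:  IN={b+b}  OUT={b+b}
  B3:  IN={}  OUT={a+b}
  B4:  IN={a+b}  OUT={}

Merge at B2: IN[B2] = OUT[B1] = {b+b}
Applying B2's transfer function to that IN value gives OUT[B2] (row B2 above).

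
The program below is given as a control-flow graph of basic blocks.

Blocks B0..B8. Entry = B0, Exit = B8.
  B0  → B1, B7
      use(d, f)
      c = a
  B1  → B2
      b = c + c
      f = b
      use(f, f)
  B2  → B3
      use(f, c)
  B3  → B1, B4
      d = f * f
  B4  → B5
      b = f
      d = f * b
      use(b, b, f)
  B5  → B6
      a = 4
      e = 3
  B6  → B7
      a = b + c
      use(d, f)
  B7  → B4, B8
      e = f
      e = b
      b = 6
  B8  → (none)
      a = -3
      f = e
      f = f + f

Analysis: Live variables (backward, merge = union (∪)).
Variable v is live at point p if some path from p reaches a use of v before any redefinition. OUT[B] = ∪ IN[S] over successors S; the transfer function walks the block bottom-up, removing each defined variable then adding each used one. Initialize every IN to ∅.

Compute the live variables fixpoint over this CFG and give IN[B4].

Answer: {c, f}

Working:
Converged values:
  B0:  IN={a, b, d, f}  OUT={b, c, f}
  B1:  IN={c}  OUT={c, f}
  B2:  IN={c, f}  OUT={c, f}
  B3:  IN={c, f}  OUT={c, f}
  B4:  IN={c, f}  OUT={b, c, d, f}
  B5:  IN={b, c, d, f}  OUT={b, c, d, f}
  B6:  IN={b, c, d, f}  OUT={b, c, f}
  B7:  IN={b, c, f}  OUT={c, e, f}
  B8:  IN={e}  OUT={}

Merge at B4: OUT[B4] = IN[B5] = {b, c, d, f}
Applying B4's transfer function to that OUT value gives IN[B4] (row B4 above).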